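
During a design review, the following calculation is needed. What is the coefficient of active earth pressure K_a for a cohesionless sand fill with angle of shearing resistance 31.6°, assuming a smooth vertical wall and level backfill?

0.312

K_a = tan²(45° − φ/2) = tan²(29.20°) = 0.3123.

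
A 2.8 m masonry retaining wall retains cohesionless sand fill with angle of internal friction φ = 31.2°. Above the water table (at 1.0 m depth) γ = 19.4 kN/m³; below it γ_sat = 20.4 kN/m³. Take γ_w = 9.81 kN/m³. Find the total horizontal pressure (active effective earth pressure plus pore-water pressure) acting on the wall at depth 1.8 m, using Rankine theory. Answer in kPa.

16.7 kPa

K_a = (1 − sin φ)/(1 + sin φ) = 0.3175.
γ' = 20.4 − 9.81 = 10.59 kN/m³.
Effective vertical stress at 1.8 m: σ'_v = 19.4×1.0 + 10.59×0.800 = 27.87 kPa.
σ'_h = K_a σ'_v = 0.3175 × 27.87 = 8.849 kPa; u = γ_w × 0.800 = 7.848 kPa.
Total σ_h = 8.849 + 7.848 = 16.70 kPa.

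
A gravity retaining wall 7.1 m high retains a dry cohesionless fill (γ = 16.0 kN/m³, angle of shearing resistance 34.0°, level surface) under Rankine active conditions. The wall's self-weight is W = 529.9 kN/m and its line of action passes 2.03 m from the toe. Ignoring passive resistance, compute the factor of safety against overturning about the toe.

3.99

K_a = tan²(45° − 34.0°/2) = 0.2827.
P_a = ½K_aγH² = 0.5×0.2827×16.0×7.1² = 114.0 kN/m, acting at H/3 = 2.367 m above the base.
Overturning moment M_o = P_a × H/3 = 114.0 × 2.367 = 269.8.
Resisting moment M_r = W × 2.03 = 529.9 × 2.03 = 1076.
FS_overturning = M_r/M_o = 1076/269.8 = 3.987.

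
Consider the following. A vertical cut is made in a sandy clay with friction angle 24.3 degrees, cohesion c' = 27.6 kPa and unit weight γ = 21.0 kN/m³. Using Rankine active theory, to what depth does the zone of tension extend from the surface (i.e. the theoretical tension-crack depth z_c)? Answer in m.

K_a = tan²(45° − 24.3°/2) = 0.4169; √K_a = 0.6457.
The active pressure is zero where K_a γ z = 2c√K_a, so z_c = 2c/(γ√K_a) = 2×27.6/(21.0×0.6457) = 4.071 m.

4.07 m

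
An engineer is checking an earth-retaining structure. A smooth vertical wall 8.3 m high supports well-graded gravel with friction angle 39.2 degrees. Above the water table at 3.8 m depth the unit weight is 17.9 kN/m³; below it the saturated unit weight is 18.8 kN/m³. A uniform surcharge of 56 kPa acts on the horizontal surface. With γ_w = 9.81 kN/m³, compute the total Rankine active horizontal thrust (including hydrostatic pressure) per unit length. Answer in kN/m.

K_a = tan²(45° − φ/2) = 0.2255.
γ' = 18.8 − 9.81 = 8.990 kN/m³. h₂ = H − d_w = 4.5 m.
σ'_h: at surface K_a·q = 12.63; at WT K_a(q+γd_w) = 27.96; at base K_a(q+γd_w+γ'h₂) = 37.08 kPa.
P₁ = ½(12.63+27.96)×3.8 = 77.12; P₂ = ½(27.96+37.08)×4.5 = 146.4; P_w = ½γ_w h₂² = 99.33.
Total = 77.12+146.4+99.33 = 322.8 kN/m.

323 kN/m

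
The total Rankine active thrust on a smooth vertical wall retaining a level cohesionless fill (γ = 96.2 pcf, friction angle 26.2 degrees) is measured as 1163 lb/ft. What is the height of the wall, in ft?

7.90 ft

K_a = 0.3874. P_a = ½ K_a γ H² ⇒ H = √(2P_a/(K_a γ)).
H = √(2×1163/(0.3874×96.2)) = 7.900 ft.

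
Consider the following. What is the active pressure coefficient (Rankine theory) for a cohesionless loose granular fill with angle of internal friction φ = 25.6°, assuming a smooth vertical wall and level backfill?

K_a = tan²(45° − φ/2) = tan²(32.20°) = 0.3966.

0.397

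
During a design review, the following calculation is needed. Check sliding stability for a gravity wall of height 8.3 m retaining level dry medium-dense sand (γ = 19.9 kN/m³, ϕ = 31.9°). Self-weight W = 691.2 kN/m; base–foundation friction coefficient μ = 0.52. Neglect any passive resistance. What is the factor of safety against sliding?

K_a = tan²(45° − 31.9°/2) = 0.3085.
P_a = ½K_aγH² = 0.5×0.3085×19.9×8.3² = 211.5 kN/m, acting at H/3 = 2.767 m above the base.
FS_sliding = μW / P_a = 0.52×691.2 / 211.5 = 1.700.

1.70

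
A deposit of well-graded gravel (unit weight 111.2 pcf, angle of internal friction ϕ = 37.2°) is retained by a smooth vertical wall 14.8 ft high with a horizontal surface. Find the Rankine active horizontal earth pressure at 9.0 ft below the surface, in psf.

247 psf

K_a = (1 − sin φ)/(1 + sin φ) = 0.2464.
σ_h = K_a γ z = 0.2464 × 111.2 × 9.0 = 246.6 psf.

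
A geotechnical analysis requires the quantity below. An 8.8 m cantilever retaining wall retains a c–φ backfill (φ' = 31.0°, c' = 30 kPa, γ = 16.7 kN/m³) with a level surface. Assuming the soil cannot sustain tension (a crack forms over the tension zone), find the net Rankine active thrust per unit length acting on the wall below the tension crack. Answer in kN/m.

16.0 kN/m

K_a = 0.3201; √K_a = 0.5658.
Tension-crack depth z_c = 2c/(γ√K_a) = 2×30/(16.7×0.5658) = 6.350 m.
σ_a at base = K_a γ H − 2c√K_a = 0.3201×16.7×8.8 − 2×30×0.5658 = 13.10 kPa.
P_a = ½ × 13.10 × (H − z_c) = 0.5×13.10×2.450 = 16.04 kN/m.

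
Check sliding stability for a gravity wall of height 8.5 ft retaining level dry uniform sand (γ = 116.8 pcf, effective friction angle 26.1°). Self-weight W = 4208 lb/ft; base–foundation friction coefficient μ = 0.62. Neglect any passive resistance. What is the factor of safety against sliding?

K_a = tan²(45° − 26.1°/2) = 0.3889.
P_a = ½K_aγH² = 0.5×0.3889×116.8×8.5² = 1641 lb/ft, acting at H/3 = 2.833 ft above the base.
FS_sliding = μW / P_a = 0.62×4208 / 1641 = 1.590.

1.59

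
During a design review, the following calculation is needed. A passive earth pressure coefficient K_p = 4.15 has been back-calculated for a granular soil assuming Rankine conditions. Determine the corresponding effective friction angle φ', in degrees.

K_p = (1+sin φ)/(1−sin φ) ⇒ sin φ = (K_p − 1)/(K_p + 1) = 0.6117.
φ = arcsin(0.6117) = 37.71°.

37.7°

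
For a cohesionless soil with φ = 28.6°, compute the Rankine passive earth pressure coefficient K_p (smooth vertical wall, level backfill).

K_p = (1 + sin φ)/(1 − sin φ) = tan²(45° + 28.6°/2) = 2.837.

2.84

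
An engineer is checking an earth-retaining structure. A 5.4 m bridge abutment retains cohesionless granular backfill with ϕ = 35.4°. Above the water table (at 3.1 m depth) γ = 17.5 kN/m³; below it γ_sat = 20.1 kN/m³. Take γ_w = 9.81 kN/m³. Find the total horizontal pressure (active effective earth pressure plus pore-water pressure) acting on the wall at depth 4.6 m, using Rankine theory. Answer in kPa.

33.3 kPa

K_a = (1 − sin φ)/(1 + sin φ) = 0.2664.
γ' = 20.1 − 9.81 = 10.29 kN/m³.
Effective vertical stress at 4.6 m: σ'_v = 17.5×3.1 + 10.29×1.50 = 69.69 kPa.
σ'_h = K_a σ'_v = 0.2664 × 69.69 = 18.56 kPa; u = γ_w × 1.50 = 14.71 kPa.
Total σ_h = 18.56 + 14.71 = 33.28 kPa.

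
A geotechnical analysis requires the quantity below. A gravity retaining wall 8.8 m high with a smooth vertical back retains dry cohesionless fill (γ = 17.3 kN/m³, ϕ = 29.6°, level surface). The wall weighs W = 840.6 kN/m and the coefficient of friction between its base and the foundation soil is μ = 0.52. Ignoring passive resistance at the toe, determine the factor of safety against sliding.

1.93

K_a = tan²(45° − 29.6°/2) = 0.3387.
P_a = ½K_aγH² = 0.5×0.3387×17.3×8.8² = 226.9 kN/m, acting at H/3 = 2.933 m above the base.
FS_sliding = μW / P_a = 0.52×840.6 / 226.9 = 1.926.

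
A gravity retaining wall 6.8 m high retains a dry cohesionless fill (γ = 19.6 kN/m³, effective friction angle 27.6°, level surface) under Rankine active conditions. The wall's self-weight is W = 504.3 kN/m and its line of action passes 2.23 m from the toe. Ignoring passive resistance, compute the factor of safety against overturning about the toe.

K_a = tan²(45° − 27.6°/2) = 0.3668.
P_a = ½K_aγH² = 0.5×0.3668×19.6×6.8² = 166.2 kN/m, acting at H/3 = 2.267 m above the base.
Overturning moment M_o = P_a × H/3 = 166.2 × 2.267 = 376.7.
Resisting moment M_r = W × 2.23 = 504.3 × 2.23 = 1125.
FS_overturning = M_r/M_o = 1125/376.7 = 2.985.

2.99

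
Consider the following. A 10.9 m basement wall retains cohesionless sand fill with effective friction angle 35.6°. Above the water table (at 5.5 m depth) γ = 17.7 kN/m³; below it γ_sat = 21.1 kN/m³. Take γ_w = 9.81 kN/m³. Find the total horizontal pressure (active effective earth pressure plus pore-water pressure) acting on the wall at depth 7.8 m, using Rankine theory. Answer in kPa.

55.1 kPa

K_a = (1 − sin φ)/(1 + sin φ) = 0.2641.
γ' = 21.1 − 9.81 = 11.29 kN/m³.
Effective vertical stress at 7.8 m: σ'_v = 17.7×5.5 + 11.29×2.30 = 123.3 kPa.
σ'_h = K_a σ'_v = 0.2641 × 123.3 = 32.57 kPa; u = γ_w × 2.30 = 22.56 kPa.
Total σ_h = 32.57 + 22.56 = 55.13 kPa.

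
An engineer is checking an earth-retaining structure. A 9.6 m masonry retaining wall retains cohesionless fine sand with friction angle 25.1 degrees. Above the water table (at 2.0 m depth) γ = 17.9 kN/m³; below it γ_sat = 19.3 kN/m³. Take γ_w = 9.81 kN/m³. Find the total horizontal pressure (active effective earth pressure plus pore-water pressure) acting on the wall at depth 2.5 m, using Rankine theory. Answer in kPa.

21.3 kPa

K_a = (1 − sin φ)/(1 + sin φ) = 0.4043.
γ' = 19.3 − 9.81 = 9.490 kN/m³.
Effective vertical stress at 2.5 m: σ'_v = 17.9×2.0 + 9.490×0.500 = 40.54 kPa.
σ'_h = K_a σ'_v = 0.4043 × 40.54 = 16.39 kPa; u = γ_w × 0.500 = 4.905 kPa.
Total σ_h = 16.39 + 4.905 = 21.30 kPa.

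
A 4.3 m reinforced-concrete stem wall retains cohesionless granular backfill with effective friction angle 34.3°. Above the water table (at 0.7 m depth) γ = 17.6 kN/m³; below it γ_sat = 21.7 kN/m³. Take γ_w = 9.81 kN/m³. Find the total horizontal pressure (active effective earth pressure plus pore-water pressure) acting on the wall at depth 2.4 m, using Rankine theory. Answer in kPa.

25.8 kPa

K_a = (1 − sin φ)/(1 + sin φ) = 0.2792.
γ' = 21.7 − 9.81 = 11.89 kN/m³.
Effective vertical stress at 2.4 m: σ'_v = 17.6×0.7 + 11.89×1.70 = 32.53 kPa.
σ'_h = K_a σ'_v = 0.2792 × 32.53 = 9.082 kPa; u = γ_w × 1.70 = 16.68 kPa.
Total σ_h = 9.082 + 16.68 = 25.76 kPa.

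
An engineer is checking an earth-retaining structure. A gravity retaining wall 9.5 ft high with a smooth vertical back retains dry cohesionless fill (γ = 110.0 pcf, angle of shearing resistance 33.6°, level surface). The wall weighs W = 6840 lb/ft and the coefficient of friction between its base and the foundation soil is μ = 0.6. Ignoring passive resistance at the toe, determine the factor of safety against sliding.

K_a = tan²(45° − 33.6°/2) = 0.2875.
P_a = ½K_aγH² = 0.5×0.2875×110.0×9.5² = 1427 lb/ft, acting at H/3 = 3.167 ft above the base.
FS_sliding = μW / P_a = 0.6×6840 / 1427 = 2.876.

2.88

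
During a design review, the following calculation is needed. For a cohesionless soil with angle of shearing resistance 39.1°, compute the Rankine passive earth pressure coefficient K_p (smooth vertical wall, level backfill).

4.42

K_p = (1 + sin φ)/(1 − sin φ) = tan²(45° + 39.1°/2) = 4.415.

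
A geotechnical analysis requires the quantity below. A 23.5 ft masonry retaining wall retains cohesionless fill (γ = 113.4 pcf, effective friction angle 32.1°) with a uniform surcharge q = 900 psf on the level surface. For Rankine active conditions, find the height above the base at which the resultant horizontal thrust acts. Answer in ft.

9.41 ft

K_a = 0.3060.
Triangular part P₁ = ½K_aγH² = 9582 at H/3 = 7.833 ft; rectangular part P₂ = K_a q H = 6472 at H/2 = 11.75 ft.
ȳ = (P₁·7.833 + P₂·11.75)/(P₁+P₂) = 9.412 ft.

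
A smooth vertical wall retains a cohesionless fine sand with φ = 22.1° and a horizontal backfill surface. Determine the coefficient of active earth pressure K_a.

0.453

K_a = tan²(45° − φ/2) = tan²(33.95°) = 0.4533.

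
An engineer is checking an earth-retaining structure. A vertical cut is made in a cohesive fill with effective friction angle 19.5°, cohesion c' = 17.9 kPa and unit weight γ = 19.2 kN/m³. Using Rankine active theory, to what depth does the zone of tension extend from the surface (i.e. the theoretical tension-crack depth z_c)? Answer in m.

2.64 m

K_a = tan²(45° − 19.5°/2) = 0.4995; √K_a = 0.7067.
The active pressure is zero where K_a γ z = 2c√K_a, so z_c = 2c/(γ√K_a) = 2×17.9/(19.2×0.7067) = 2.638 m.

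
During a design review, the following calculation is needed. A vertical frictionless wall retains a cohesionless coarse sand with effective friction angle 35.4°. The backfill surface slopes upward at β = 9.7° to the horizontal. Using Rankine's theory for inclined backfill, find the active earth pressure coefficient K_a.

0.276

K_a = cos β · (cos β − √(cos²β − cos²φ)) / (cos β + √(cos²β − cos²φ)).
cos β = 0.9857, cos φ = 0.8151, √(cos²β − cos²φ) = 0.5542.
K_a = 0.9857 × (0.9857 − 0.5542)/(0.9857 + 0.5542) = 0.2762.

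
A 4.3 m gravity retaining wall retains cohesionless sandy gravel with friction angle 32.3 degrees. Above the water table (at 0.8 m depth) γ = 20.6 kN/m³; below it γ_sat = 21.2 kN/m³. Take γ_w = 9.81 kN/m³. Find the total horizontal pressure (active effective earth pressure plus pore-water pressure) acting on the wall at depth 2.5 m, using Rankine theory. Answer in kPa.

K_a = (1 − sin φ)/(1 + sin φ) = 0.3035.
γ' = 21.2 − 9.81 = 11.39 kN/m³.
Effective vertical stress at 2.5 m: σ'_v = 20.6×0.8 + 11.39×1.70 = 35.84 kPa.
σ'_h = K_a σ'_v = 0.3035 × 35.84 = 10.88 kPa; u = γ_w × 1.70 = 16.68 kPa.
Total σ_h = 10.88 + 16.68 = 27.55 kPa.

27.6 kPa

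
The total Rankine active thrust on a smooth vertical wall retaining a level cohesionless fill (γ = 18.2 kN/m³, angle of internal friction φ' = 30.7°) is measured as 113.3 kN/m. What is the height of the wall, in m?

6.20 m

K_a = 0.3240. P_a = ½ K_a γ H² ⇒ H = √(2P_a/(K_a γ)).
H = √(2×113.3/(0.3240×18.2)) = 6.199 m.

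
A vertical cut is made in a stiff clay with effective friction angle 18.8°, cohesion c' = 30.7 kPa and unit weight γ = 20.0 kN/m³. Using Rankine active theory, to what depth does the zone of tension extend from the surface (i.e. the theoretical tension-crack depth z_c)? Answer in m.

K_a = tan²(45° − 18.8°/2) = 0.5126; √K_a = 0.7159.
The active pressure is zero where K_a γ z = 2c√K_a, so z_c = 2c/(γ√K_a) = 2×30.7/(20.0×0.7159) = 4.288 m.

4.29 m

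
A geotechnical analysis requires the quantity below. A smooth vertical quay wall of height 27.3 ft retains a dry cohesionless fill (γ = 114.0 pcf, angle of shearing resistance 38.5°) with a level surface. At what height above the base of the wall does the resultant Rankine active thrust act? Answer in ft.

K_a = 0.2327.
The pressure distribution is triangular, so the resultant acts at H/3 above the base = 27.3/3 = 9.100 ft.

9.10 ft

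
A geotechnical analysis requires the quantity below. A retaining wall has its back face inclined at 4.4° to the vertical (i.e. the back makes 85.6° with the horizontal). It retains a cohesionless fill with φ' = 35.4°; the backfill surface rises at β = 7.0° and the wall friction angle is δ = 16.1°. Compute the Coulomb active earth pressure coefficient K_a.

0.297

K_a = sin²(α+φ) / [sin²α · sin(α−δ) · (1 + √{sin(φ+δ)sin(φ−β) / (sin(α−δ)sin(α+β))})²].
With α = 85.6°, φ = 35.4°, δ = 16.1°, β = 7.0°: K_a = 0.2967.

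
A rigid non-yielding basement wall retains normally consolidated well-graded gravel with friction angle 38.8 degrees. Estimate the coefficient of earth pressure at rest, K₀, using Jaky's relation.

K₀ = 1 − sin φ' = 1 − sin 38.8° = 0.3734.

0.373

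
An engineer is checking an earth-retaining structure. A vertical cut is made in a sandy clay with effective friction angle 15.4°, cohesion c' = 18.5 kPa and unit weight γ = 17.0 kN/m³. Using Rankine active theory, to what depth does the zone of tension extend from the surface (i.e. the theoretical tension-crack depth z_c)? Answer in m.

K_a = tan²(45° − 15.4°/2) = 0.5803; √K_a = 0.7618.
The active pressure is zero where K_a γ z = 2c√K_a, so z_c = 2c/(γ√K_a) = 2×18.5/(17.0×0.7618) = 2.857 m.

2.86 m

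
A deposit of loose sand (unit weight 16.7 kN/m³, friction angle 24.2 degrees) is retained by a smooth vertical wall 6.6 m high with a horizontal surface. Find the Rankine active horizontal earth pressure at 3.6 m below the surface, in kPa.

25.2 kPa

K_a = (1 − sin φ)/(1 + sin φ) = 0.4185.
σ_h = K_a γ z = 0.4185 × 16.7 × 3.6 = 25.16 kPa.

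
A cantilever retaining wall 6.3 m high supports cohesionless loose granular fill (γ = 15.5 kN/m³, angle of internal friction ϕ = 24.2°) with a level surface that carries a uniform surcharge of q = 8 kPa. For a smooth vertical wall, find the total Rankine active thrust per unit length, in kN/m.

150 kN/m

K_a = tan²(45° − φ/2) = 0.4185.
Soil triangle: ½ K_a γ H² = 0.5×0.4185×15.5×6.3² = 128.7 kN/m.
Surcharge rectangle: K_a q H = 0.4185×8×6.3 = 21.09 kN/m.
Total = 128.7 + 21.09 = 149.8 kN/m.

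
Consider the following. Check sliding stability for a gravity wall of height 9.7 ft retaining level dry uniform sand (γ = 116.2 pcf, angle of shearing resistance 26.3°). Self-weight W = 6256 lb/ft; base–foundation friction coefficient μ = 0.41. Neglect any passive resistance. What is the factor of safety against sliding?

1.22

K_a = tan²(45° − 26.3°/2) = 0.3859.
P_a = ½K_aγH² = 0.5×0.3859×116.2×9.7² = 2110 lb/ft, acting at H/3 = 3.233 ft above the base.
FS_sliding = μW / P_a = 0.41×6256 / 2110 = 1.216.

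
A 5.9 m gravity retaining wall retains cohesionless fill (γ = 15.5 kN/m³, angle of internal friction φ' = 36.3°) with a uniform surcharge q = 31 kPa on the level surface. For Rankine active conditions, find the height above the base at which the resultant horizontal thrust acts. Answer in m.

K_a = 0.2563.
Triangular part P₁ = ½K_aγH² = 69.14 at H/3 = 1.967 m; rectangular part P₂ = K_a q H = 46.87 at H/2 = 2.950 m.
ȳ = (P₁·1.967 + P₂·2.950)/(P₁+P₂) = 2.364 m.

2.36 m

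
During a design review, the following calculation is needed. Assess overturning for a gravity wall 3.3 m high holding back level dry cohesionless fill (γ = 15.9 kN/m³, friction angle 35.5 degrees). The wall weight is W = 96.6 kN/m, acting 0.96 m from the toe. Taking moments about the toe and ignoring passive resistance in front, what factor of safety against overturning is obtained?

K_a = tan²(45° − 35.5°/2) = 0.2653.
P_a = ½K_aγH² = 0.5×0.2653×15.9×3.3² = 22.97 kN/m, acting at H/3 = 1.100 m above the base.
Overturning moment M_o = P_a × H/3 = 22.97 × 1.100 = 25.26.
Resisting moment M_r = W × 0.96 = 96.6 × 0.96 = 92.74.
FS_overturning = M_r/M_o = 92.74/25.26 = 3.671.

3.67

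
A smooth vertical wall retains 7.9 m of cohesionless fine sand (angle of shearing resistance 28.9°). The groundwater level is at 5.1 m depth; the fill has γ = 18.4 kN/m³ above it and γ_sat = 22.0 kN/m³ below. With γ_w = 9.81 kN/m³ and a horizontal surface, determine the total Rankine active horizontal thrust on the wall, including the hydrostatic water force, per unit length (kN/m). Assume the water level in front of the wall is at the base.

K_a = tan²(45° − φ/2) = 0.3484.
γ' = 22.0 − 9.81 = 12.19 kN/m³. Depth below WT = 2.8 m.
σ'_h at WT = K_a γ d_w = 32.69 kPa; at base = 32.69 + K_a γ' × 2.8 = 44.58 kPa.
P₁ (0–5.1 m) = ½×32.69×5.1 = 83.36. P₂ (5.1–7.9 m) = ½(32.69+44.58)×2.8 = 108.2.
P_w = ½ γ_w h₂² = 0.5×9.81×2.8² = 38.46. Total = 83.36+108.2+38.46 = 230.0 kN/m.

230 kN/m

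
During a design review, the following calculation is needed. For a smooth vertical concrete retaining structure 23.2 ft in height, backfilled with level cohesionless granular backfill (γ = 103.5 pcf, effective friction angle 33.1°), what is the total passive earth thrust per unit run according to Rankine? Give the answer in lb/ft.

K_p = tan²(45° + φ/2) = 3.406.
P_p = ½ K_p γ H² = 0.5 × 3.406 × 103.5 × 23.2² = 94880 lb/ft.

94900 lb/ft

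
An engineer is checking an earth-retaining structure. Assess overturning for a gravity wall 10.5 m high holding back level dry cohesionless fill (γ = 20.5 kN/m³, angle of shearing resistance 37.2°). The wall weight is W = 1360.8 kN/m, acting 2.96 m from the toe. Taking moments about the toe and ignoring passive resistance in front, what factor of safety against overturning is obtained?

4.13

K_a = tan²(45° − 37.2°/2) = 0.2464.
P_a = ½K_aγH² = 0.5×0.2464×20.5×10.5² = 278.5 kN/m, acting at H/3 = 3.500 m above the base.
Overturning moment M_o = P_a × H/3 = 278.5 × 3.500 = 974.6.
Resisting moment M_r = W × 2.96 = 1360.8 × 2.96 = 4028.
FS_overturning = M_r/M_o = 4028/974.6 = 4.133.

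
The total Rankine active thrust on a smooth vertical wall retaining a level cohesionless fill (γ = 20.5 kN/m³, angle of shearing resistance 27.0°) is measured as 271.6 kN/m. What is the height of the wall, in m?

K_a = 0.3755. P_a = ½ K_a γ H² ⇒ H = √(2P_a/(K_a γ)).
H = √(2×271.6/(0.3755×20.5)) = 8.400 m.

8.40 m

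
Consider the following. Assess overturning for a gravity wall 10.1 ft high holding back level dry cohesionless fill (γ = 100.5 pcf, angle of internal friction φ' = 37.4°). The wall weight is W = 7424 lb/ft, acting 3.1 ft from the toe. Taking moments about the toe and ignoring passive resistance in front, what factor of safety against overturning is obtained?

5.46

K_a = tan²(45° − 37.4°/2) = 0.2443.
P_a = ½K_aγH² = 0.5×0.2443×100.5×10.1² = 1252 lb/ft, acting at H/3 = 3.367 ft above the base.
Overturning moment M_o = P_a × H/3 = 1252 × 3.367 = 4215.
Resisting moment M_r = W × 3.1 = 7424 × 3.1 = 23010.
FS_overturning = M_r/M_o = 23010/4215 = 5.460.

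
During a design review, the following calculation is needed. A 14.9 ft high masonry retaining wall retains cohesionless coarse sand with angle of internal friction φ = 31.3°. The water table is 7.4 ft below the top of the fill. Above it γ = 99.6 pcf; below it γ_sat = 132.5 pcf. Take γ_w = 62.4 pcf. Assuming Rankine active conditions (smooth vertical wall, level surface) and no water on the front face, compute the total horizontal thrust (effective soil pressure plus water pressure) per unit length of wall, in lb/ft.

4990 lb/ft

K_a = tan²(45° − φ/2) = 0.3162.
γ' = 132.5 − 62.4 = 70.10 pcf. Depth below WT = 7.5 ft.
σ'_h at WT = K_a γ d_w = 233.1 psf; at base = 233.1 + K_a γ' × 7.5 = 399.3 psf.
P₁ (0–7.4 ft) = ½×233.1×7.4 = 862.3. P₂ (7.4–14.9 ft) = ½(233.1+399.3)×7.5 = 2371.
P_w = ½ γ_w h₂² = 0.5×62.4×7.5² = 1755. Total = 862.3+2371+1755 = 4989 lb/ft.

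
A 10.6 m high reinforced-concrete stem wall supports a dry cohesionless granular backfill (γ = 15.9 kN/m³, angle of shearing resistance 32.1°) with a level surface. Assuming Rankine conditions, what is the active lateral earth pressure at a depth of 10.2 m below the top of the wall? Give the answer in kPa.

49.6 kPa

K_a = (1 − sin φ)/(1 + sin φ) = 0.3060.
σ_h = K_a γ z = 0.3060 × 15.9 × 10.2 = 49.63 kPa.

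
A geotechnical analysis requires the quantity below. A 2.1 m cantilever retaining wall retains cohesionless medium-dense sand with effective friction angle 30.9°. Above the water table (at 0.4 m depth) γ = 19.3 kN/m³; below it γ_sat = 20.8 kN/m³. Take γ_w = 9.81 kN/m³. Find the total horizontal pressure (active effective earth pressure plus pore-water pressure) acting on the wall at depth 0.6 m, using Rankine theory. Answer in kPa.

5.15 kPa

K_a = (1 − sin φ)/(1 + sin φ) = 0.3214.
γ' = 20.8 − 9.81 = 10.99 kN/m³.
Effective vertical stress at 0.6 m: σ'_v = 19.3×0.4 + 10.99×0.200 = 9.918 kPa.
σ'_h = K_a σ'_v = 0.3214 × 9.918 = 3.188 kPa; u = γ_w × 0.200 = 1.962 kPa.
Total σ_h = 3.188 + 1.962 = 5.150 kPa.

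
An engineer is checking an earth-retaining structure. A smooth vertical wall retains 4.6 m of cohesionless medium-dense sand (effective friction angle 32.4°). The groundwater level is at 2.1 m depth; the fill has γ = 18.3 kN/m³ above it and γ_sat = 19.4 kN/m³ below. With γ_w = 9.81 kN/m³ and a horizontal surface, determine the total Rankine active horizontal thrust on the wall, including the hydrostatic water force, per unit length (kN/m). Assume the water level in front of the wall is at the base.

K_a = tan²(45° − φ/2) = 0.3022.
γ' = 19.4 − 9.81 = 9.590 kN/m³. Depth below WT = 2.5 m.
σ'_h at WT = K_a γ d_w = 11.61 kPa; at base = 11.61 + K_a γ' × 2.5 = 18.86 kPa.
P₁ (0–2.1 m) = ½×11.61×2.1 = 12.20. P₂ (2.1–4.6 m) = ½(11.61+18.86)×2.5 = 38.09.
P_w = ½ γ_w h₂² = 0.5×9.81×2.5² = 30.66. Total = 12.20+38.09+30.66 = 80.95 kN/m.

80.9 kN/m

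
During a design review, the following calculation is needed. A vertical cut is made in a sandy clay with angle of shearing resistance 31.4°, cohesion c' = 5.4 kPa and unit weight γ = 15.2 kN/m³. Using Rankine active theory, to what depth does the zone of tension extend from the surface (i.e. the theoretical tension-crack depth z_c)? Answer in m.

K_a = tan²(45° − 31.4°/2) = 0.3149; √K_a = 0.5612.
The active pressure is zero where K_a γ z = 2c√K_a, so z_c = 2c/(γ√K_a) = 2×5.4/(15.2×0.5612) = 1.266 m.

1.27 m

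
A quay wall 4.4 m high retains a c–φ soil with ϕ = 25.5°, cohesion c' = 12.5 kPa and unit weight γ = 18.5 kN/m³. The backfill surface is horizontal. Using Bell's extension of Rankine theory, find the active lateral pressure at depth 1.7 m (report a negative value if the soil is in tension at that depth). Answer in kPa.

K_a = (1 − sin φ)/(1 + sin φ) = 0.3981.
σ_a = K_a γ z − 2c√K_a = 0.3981×18.5×1.7 − 2×12.5×0.6310 = -3.254 kPa.

-3.25 kPa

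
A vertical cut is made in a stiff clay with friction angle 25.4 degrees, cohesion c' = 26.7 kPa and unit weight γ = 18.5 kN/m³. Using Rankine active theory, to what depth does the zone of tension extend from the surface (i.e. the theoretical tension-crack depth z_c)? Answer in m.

K_a = tan²(45° − 25.4°/2) = 0.3996; √K_a = 0.6322.
The active pressure is zero where K_a γ z = 2c√K_a, so z_c = 2c/(γ√K_a) = 2×26.7/(18.5×0.6322) = 4.566 m.

4.57 m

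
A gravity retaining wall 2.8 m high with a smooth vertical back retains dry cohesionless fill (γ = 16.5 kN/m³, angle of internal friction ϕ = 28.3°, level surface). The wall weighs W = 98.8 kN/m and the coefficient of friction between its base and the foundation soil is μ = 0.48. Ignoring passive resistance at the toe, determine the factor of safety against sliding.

2.06

K_a = tan²(45° − 28.3°/2) = 0.3568.
P_a = ½K_aγH² = 0.5×0.3568×16.5×2.8² = 23.08 kN/m, acting at H/3 = 0.9333 m above the base.
FS_sliding = μW / P_a = 0.48×98.8 / 23.08 = 2.055.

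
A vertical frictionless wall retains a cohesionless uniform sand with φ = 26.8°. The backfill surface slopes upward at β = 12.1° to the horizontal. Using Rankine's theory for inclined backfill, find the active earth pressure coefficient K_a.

K_a = cos β · (cos β − √(cos²β − cos²φ)) / (cos β + √(cos²β − cos²φ)).
cos β = 0.9778, cos φ = 0.8926, √(cos²β − cos²φ) = 0.3992.
K_a = 0.9778 × (0.9778 − 0.3992)/(0.9778 + 0.3992) = 0.4109.

0.411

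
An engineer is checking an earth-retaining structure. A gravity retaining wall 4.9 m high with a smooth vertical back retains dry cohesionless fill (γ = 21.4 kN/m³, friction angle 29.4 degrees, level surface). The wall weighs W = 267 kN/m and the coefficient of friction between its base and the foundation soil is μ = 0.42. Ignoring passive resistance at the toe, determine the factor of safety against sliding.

1.28

K_a = tan²(45° − 29.4°/2) = 0.3415.
P_a = ½K_aγH² = 0.5×0.3415×21.4×4.9² = 87.73 kN/m, acting at H/3 = 1.633 m above the base.
FS_sliding = μW / P_a = 0.42×267 / 87.73 = 1.278.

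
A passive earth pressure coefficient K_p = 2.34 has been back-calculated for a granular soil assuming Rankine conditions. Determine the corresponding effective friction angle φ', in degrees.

23.7°

K_p = (1+sin φ)/(1−sin φ) ⇒ sin φ = (K_p − 1)/(K_p + 1) = 0.4012.
φ = arcsin(0.4012) = 23.65°.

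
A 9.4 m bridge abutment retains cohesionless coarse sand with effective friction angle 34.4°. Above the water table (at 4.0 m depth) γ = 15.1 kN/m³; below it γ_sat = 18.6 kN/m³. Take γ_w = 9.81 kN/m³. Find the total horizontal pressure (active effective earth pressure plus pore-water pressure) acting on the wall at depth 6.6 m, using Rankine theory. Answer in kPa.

48.6 kPa

K_a = (1 − sin φ)/(1 + sin φ) = 0.2780.
γ' = 18.6 − 9.81 = 8.790 kN/m³.
Effective vertical stress at 6.6 m: σ'_v = 15.1×4.0 + 8.790×2.60 = 83.25 kPa.
σ'_h = K_a σ'_v = 0.2780 × 83.25 = 23.14 kPa; u = γ_w × 2.60 = 25.51 kPa.
Total σ_h = 23.14 + 25.51 = 48.65 kPa.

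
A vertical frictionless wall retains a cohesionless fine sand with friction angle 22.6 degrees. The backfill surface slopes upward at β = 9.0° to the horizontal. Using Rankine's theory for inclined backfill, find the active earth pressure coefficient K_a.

0.470

K_a = cos β · (cos β − √(cos²β − cos²φ)) / (cos β + √(cos²β − cos²φ)).
cos β = 0.9877, cos φ = 0.9232, √(cos²β − cos²φ) = 0.3510.
K_a = 0.9877 × (0.9877 − 0.3510)/(0.9877 + 0.3510) = 0.4697.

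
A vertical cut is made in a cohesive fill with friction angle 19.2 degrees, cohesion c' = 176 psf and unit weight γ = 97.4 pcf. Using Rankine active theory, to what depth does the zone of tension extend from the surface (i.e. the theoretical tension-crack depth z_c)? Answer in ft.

K_a = tan²(45° − 19.2°/2) = 0.5050; √K_a = 0.7107.
The active pressure is zero where K_a γ z = 2c√K_a, so z_c = 2c/(γ√K_a) = 2×176/(97.4×0.7107) = 5.085 ft.

5.09 ft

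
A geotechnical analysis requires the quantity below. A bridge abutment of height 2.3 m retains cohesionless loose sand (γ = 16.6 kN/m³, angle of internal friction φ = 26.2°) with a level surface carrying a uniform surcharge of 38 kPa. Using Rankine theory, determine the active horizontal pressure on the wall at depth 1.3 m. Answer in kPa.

23.1 kPa

K_a = (1 − sin φ)/(1 + sin φ) = 0.3874.
σ_v = γz + q = 16.6 × 1.3 + 38 = 59.58 kPa.
σ_h = K_a σ_v = 0.3874 × 59.58 = 23.08 kPa.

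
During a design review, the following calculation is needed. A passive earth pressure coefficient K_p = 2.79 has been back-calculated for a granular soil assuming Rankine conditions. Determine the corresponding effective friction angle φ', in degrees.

K_p = (1+sin φ)/(1−sin φ) ⇒ sin φ = (K_p − 1)/(K_p + 1) = 0.4723.
φ = arcsin(0.4723) = 28.18°.

28.2°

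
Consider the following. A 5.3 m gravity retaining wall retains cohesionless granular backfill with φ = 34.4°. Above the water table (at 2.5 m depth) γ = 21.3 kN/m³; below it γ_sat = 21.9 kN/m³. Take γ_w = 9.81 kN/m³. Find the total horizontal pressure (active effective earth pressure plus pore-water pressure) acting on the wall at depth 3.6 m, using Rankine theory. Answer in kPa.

29.3 kPa

K_a = (1 − sin φ)/(1 + sin φ) = 0.2780.
γ' = 21.9 − 9.81 = 12.09 kN/m³.
Effective vertical stress at 3.6 m: σ'_v = 21.3×2.5 + 12.09×1.10 = 66.55 kPa.
σ'_h = K_a σ'_v = 0.2780 × 66.55 = 18.50 kPa; u = γ_w × 1.10 = 10.79 kPa.
Total σ_h = 18.50 + 10.79 = 29.29 kPa.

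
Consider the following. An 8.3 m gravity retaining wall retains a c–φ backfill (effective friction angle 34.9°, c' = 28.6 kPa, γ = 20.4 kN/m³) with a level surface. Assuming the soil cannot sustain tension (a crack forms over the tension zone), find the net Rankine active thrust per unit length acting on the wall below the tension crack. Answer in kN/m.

23.8 kN/m

K_a = 0.2721; √K_a = 0.5217.
Tension-crack depth z_c = 2c/(γ√K_a) = 2×28.6/(20.4×0.5217) = 5.375 m.
σ_a at base = K_a γ H − 2c√K_a = 0.2721×20.4×8.3 − 2×28.6×0.5217 = 16.24 kPa.
P_a = ½ × 16.24 × (H − z_c) = 0.5×16.24×2.925 = 23.75 kN/m.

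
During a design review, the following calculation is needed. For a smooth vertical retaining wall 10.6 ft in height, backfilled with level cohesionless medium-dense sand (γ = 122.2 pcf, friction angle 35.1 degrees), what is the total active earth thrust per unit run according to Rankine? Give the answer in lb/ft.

K_a = tan²(45° − φ/2) = 0.2698.
P_a = ½ K_a γ H² = 0.5 × 0.2698 × 122.2 × 10.6² = 1852 lb/ft.

1850 lb/ft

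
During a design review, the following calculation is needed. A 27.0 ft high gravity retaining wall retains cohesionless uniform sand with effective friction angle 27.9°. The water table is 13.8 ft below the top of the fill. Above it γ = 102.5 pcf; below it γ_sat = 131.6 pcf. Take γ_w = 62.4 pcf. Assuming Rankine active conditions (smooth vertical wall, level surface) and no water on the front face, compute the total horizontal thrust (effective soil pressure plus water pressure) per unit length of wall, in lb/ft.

17900 lb/ft

K_a = tan²(45° − φ/2) = 0.3625.
γ' = 131.6 − 62.4 = 69.20 pcf. Depth below WT = 13.2 ft.
σ'_h at WT = K_a γ d_w = 512.7 psf; at base = 512.7 + K_a γ' × 13.2 = 843.8 psf.
P₁ (0–13.8 ft) = ½×512.7×13.8 = 3538. P₂ (13.8–27.0 ft) = ½(512.7+843.8)×13.2 = 8953.
P_w = ½ γ_w h₂² = 0.5×62.4×13.2² = 5436. Total = 3538+8953+5436 = 17930 lb/ft.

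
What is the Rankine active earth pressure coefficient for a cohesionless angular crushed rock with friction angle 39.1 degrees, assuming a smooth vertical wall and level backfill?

K_a = (1 − sin φ)/(1 + sin φ) = (1 − sin 39.1°)/(1 + sin 39.1°) = 0.2265.

0.226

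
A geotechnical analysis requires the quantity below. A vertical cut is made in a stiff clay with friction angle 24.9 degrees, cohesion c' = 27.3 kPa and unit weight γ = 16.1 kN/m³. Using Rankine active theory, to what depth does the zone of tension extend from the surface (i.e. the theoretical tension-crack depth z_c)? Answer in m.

5.31 m

K_a = tan²(45° − 24.9°/2) = 0.4074; √K_a = 0.6383.
The active pressure is zero where K_a γ z = 2c√K_a, so z_c = 2c/(γ√K_a) = 2×27.3/(16.1×0.6383) = 5.313 m.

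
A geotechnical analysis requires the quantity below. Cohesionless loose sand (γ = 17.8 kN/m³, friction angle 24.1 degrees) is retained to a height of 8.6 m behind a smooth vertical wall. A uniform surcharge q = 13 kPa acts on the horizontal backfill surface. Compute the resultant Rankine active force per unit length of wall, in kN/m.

324 kN/m

K_a = tan²(45° − φ/2) = 0.4201.
Soil triangle: ½ K_a γ H² = 0.5×0.4201×17.8×8.6² = 276.5 kN/m.
Surcharge rectangle: K_a q H = 0.4201×13×8.6 = 46.97 kN/m.
Total = 276.5 + 46.97 = 323.5 kN/m.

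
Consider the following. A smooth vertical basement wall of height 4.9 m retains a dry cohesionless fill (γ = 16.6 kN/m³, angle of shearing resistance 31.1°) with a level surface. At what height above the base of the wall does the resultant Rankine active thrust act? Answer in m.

1.63 m

K_a = 0.3188.
The pressure distribution is triangular, so the resultant acts at H/3 above the base = 4.9/3 = 1.633 m.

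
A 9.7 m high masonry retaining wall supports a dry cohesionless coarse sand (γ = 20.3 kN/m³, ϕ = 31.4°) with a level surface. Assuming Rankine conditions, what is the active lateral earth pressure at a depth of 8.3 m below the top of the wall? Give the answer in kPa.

53.1 kPa

K_a = (1 − sin φ)/(1 + sin φ) = 0.3149.
σ_h = K_a γ z = 0.3149 × 20.3 × 8.3 = 53.06 kPa.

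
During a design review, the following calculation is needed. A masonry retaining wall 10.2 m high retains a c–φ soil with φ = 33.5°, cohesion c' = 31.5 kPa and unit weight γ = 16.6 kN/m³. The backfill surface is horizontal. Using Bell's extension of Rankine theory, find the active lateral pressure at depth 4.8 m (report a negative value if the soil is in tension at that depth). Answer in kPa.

K_a = (1 − sin φ)/(1 + sin φ) = 0.2887.
σ_a = K_a γ z − 2c√K_a = 0.2887×16.6×4.8 − 2×31.5×0.5373 = -10.85 kPa.

-10.8 kPa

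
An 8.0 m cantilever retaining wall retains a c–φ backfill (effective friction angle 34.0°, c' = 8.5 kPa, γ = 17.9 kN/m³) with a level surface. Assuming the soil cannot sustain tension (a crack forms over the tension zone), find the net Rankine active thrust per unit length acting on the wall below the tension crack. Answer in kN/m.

K_a = 0.2827; √K_a = 0.5317.
Tension-crack depth z_c = 2c/(γ√K_a) = 2×8.5/(17.9×0.5317) = 1.786 m.
σ_a at base = K_a γ H − 2c√K_a = 0.2827×17.9×8.0 − 2×8.5×0.5317 = 31.45 kPa.
P_a = ½ × 31.45 × (H − z_c) = 0.5×31.45×6.214 = 97.70 kN/m.

97.7 kN/m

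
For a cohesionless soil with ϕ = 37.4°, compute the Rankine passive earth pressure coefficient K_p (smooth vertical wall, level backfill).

4.09

K_p = (1 + sin φ)/(1 − sin φ) = tan²(45° + 37.4°/2) = 4.094.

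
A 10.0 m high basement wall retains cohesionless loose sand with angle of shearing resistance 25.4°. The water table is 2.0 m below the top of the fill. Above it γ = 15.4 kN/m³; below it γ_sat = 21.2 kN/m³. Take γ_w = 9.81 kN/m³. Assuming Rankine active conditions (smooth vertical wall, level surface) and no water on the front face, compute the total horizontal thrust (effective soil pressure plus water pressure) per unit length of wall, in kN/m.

K_a = tan²(45° − φ/2) = 0.3996.
γ' = 21.2 − 9.81 = 11.39 kN/m³. Depth below WT = 8.0 m.
σ'_h at WT = K_a γ d_w = 12.31 kPa; at base = 12.31 + K_a γ' × 8.0 = 48.72 kPa.
P₁ (0–2.0 m) = ½×12.31×2.0 = 12.31. P₂ (2.0–10.0 m) = ½(12.31+48.72)×8.0 = 244.1.
P_w = ½ γ_w h₂² = 0.5×9.81×8.0² = 313.9. Total = 12.31+244.1+313.9 = 570.4 kN/m.

570 kN/m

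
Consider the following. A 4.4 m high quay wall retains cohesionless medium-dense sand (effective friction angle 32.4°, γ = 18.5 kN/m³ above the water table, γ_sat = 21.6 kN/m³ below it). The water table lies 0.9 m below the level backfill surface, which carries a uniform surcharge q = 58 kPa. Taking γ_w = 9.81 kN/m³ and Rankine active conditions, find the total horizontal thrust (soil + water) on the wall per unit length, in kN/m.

K_a = tan²(45° − φ/2) = 0.3022.
γ' = 21.6 − 9.81 = 11.79 kN/m³. h₂ = H − d_w = 3.5 m.
σ'_h: at surface K_a·q = 17.53; at WT K_a(q+γd_w) = 22.56; at base K_a(q+γd_w+γ'h₂) = 35.03 kPa.
P₁ = ½(17.53+22.56)×0.9 = 18.04; P₂ = ½(22.56+35.03)×3.5 = 100.8; P_w = ½γ_w h₂² = 60.09.
Total = 18.04+100.8+60.09 = 178.9 kN/m.

179 kN/m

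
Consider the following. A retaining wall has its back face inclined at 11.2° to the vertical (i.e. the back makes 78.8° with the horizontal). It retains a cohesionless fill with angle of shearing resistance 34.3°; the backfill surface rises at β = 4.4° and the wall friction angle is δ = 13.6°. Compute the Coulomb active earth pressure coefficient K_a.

0.360

K_a = sin²(α+φ) / [sin²α · sin(α−δ) · (1 + √{sin(φ+δ)sin(φ−β) / (sin(α−δ)sin(α+β))})²].
With α = 78.8°, φ = 34.3°, δ = 13.6°, β = 4.4°: K_a = 0.3599.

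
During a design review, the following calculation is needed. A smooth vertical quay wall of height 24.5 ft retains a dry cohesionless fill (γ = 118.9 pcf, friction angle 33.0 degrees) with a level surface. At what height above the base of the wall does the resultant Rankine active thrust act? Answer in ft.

K_a = 0.2948.
The pressure distribution is triangular, so the resultant acts at H/3 above the base = 24.5/3 = 8.167 ft.

8.17 ft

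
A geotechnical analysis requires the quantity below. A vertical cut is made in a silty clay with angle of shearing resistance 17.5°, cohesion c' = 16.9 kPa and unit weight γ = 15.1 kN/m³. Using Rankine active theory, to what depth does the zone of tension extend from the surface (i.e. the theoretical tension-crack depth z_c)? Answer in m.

K_a = tan²(45° − 17.5°/2) = 0.5376; √K_a = 0.7332.
The active pressure is zero where K_a γ z = 2c√K_a, so z_c = 2c/(γ√K_a) = 2×16.9/(15.1×0.7332) = 3.053 m.

3.05 m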